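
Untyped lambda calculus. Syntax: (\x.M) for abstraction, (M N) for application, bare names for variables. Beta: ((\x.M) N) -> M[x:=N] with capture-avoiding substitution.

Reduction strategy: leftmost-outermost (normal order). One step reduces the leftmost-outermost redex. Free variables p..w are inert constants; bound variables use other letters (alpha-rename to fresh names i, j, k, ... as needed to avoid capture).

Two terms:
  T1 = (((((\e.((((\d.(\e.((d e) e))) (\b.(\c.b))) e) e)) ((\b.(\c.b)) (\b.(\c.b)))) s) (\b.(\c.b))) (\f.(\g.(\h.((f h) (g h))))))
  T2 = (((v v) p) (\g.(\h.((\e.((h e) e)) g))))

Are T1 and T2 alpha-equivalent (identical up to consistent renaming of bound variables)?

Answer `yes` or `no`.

Term 1: (((((\e.((((\d.(\e.((d e) e))) (\b.(\c.b))) e) e)) ((\b.(\c.b)) (\b.(\c.b)))) s) (\b.(\c.b))) (\f.(\g.(\h.((f h) (g h))))))
Term 2: (((v v) p) (\g.(\h.((\e.((h e) e)) g))))
Alpha-equivalence: compare structure up to binder renaming.
Result: False

Answer: no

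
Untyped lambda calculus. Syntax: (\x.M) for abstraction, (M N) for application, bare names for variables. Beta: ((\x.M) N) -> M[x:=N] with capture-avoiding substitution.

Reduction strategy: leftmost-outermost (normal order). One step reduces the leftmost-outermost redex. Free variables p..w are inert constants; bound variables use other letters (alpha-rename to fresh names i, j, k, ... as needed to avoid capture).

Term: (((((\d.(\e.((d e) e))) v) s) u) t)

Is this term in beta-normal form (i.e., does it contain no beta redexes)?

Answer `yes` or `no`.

Answer: no

Derivation:
Term: (((((\d.(\e.((d e) e))) v) s) u) t)
Found 1 beta redex(es).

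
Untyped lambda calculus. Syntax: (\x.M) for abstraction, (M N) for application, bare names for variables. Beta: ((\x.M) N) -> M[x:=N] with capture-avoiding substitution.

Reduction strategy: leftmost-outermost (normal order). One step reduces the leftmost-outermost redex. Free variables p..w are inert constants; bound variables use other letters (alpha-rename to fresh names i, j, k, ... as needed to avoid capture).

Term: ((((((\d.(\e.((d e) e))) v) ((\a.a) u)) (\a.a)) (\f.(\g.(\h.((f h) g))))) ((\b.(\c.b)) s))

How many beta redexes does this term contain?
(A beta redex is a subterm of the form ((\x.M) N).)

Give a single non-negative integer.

Answer: 3

Derivation:
Term: ((((((\d.(\e.((d e) e))) v) ((\a.a) u)) (\a.a)) (\f.(\g.(\h.((f h) g))))) ((\b.(\c.b)) s))
  Redex: ((\d.(\e.((d e) e))) v)
  Redex: ((\a.a) u)
  Redex: ((\b.(\c.b)) s)
Total redexes: 3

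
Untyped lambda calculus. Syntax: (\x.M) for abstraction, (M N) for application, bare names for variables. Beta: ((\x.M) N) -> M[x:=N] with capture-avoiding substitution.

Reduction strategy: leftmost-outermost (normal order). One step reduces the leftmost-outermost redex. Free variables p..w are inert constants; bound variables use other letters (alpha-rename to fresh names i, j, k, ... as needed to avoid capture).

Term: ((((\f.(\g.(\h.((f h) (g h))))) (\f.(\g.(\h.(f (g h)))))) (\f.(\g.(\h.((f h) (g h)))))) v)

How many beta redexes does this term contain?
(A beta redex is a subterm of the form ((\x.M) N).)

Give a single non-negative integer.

Term: ((((\f.(\g.(\h.((f h) (g h))))) (\f.(\g.(\h.(f (g h)))))) (\f.(\g.(\h.((f h) (g h)))))) v)
  Redex: ((\f.(\g.(\h.((f h) (g h))))) (\f.(\g.(\h.(f (g h))))))
Total redexes: 1

Answer: 1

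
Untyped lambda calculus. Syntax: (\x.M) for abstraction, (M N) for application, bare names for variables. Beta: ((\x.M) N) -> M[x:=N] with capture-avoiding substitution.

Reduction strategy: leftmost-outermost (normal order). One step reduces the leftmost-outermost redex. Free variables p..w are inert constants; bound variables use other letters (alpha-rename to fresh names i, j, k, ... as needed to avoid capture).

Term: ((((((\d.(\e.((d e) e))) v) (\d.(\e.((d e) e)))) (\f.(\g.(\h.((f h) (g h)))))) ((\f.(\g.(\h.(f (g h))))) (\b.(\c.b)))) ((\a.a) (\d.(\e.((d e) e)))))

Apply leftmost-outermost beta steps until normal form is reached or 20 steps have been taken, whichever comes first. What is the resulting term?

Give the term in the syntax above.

Step 0: ((((((\d.(\e.((d e) e))) v) (\d.(\e.((d e) e)))) (\f.(\g.(\h.((f h) (g h)))))) ((\f.(\g.(\h.(f (g h))))) (\b.(\c.b)))) ((\a.a) (\d.(\e.((d e) e)))))
Step 1: (((((\e.((v e) e)) (\d.(\e.((d e) e)))) (\f.(\g.(\h.((f h) (g h)))))) ((\f.(\g.(\h.(f (g h))))) (\b.(\c.b)))) ((\a.a) (\d.(\e.((d e) e)))))
Step 2: (((((v (\d.(\e.((d e) e)))) (\d.(\e.((d e) e)))) (\f.(\g.(\h.((f h) (g h)))))) ((\f.(\g.(\h.(f (g h))))) (\b.(\c.b)))) ((\a.a) (\d.(\e.((d e) e)))))
Step 3: (((((v (\d.(\e.((d e) e)))) (\d.(\e.((d e) e)))) (\f.(\g.(\h.((f h) (g h)))))) (\g.(\h.((\b.(\c.b)) (g h))))) ((\a.a) (\d.(\e.((d e) e)))))
Step 4: (((((v (\d.(\e.((d e) e)))) (\d.(\e.((d e) e)))) (\f.(\g.(\h.((f h) (g h)))))) (\g.(\h.(\c.(g h))))) ((\a.a) (\d.(\e.((d e) e)))))
Step 5: (((((v (\d.(\e.((d e) e)))) (\d.(\e.((d e) e)))) (\f.(\g.(\h.((f h) (g h)))))) (\g.(\h.(\c.(g h))))) (\d.(\e.((d e) e))))

Answer: (((((v (\d.(\e.((d e) e)))) (\d.(\e.((d e) e)))) (\f.(\g.(\h.((f h) (g h)))))) (\g.(\h.(\c.(g h))))) (\d.(\e.((d e) e))))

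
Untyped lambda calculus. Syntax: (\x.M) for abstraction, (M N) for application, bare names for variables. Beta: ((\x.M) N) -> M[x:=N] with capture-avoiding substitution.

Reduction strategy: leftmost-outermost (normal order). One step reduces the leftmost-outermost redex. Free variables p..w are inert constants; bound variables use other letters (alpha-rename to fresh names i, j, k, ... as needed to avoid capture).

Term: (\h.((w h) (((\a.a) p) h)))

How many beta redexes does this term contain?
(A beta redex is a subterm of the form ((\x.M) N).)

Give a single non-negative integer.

Term: (\h.((w h) (((\a.a) p) h)))
  Redex: ((\a.a) p)
Total redexes: 1

Answer: 1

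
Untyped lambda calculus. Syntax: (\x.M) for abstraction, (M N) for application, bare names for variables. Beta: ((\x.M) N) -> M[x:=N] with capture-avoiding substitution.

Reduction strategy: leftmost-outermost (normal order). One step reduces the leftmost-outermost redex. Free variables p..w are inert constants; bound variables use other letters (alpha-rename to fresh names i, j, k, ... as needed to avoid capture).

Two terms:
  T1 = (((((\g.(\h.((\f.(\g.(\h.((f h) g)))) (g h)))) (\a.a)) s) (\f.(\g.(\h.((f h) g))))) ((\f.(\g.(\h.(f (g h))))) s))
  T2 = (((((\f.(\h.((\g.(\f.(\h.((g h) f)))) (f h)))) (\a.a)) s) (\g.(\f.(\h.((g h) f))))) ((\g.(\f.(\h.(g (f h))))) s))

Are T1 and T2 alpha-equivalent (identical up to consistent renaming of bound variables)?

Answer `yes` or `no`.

Term 1: (((((\g.(\h.((\f.(\g.(\h.((f h) g)))) (g h)))) (\a.a)) s) (\f.(\g.(\h.((f h) g))))) ((\f.(\g.(\h.(f (g h))))) s))
Term 2: (((((\f.(\h.((\g.(\f.(\h.((g h) f)))) (f h)))) (\a.a)) s) (\g.(\f.(\h.((g h) f))))) ((\g.(\f.(\h.(g (f h))))) s))
Alpha-equivalence: compare structure up to binder renaming.
Result: True

Answer: yes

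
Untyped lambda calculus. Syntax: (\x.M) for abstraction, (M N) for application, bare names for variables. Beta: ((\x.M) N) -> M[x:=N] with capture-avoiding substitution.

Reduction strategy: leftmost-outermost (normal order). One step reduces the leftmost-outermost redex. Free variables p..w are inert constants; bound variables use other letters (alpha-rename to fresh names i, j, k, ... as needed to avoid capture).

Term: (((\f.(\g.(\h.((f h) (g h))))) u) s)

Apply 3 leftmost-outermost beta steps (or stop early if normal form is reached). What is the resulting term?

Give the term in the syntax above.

Step 0: (((\f.(\g.(\h.((f h) (g h))))) u) s)
Step 1: ((\g.(\h.((u h) (g h)))) s)
Step 2: (\h.((u h) (s h)))
Step 3: (normal form reached)

Answer: (\h.((u h) (s h)))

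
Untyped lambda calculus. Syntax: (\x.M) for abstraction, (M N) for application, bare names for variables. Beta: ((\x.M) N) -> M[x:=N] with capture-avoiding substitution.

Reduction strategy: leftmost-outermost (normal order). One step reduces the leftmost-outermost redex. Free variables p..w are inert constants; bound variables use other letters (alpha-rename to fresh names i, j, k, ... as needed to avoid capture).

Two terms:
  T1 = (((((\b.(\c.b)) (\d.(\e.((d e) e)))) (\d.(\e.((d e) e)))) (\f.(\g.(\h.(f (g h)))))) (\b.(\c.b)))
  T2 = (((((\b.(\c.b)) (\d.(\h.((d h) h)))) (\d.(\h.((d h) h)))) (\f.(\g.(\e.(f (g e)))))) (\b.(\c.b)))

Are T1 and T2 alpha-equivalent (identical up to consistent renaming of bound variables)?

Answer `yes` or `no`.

Term 1: (((((\b.(\c.b)) (\d.(\e.((d e) e)))) (\d.(\e.((d e) e)))) (\f.(\g.(\h.(f (g h)))))) (\b.(\c.b)))
Term 2: (((((\b.(\c.b)) (\d.(\h.((d h) h)))) (\d.(\h.((d h) h)))) (\f.(\g.(\e.(f (g e)))))) (\b.(\c.b)))
Alpha-equivalence: compare structure up to binder renaming.
Result: True

Answer: yes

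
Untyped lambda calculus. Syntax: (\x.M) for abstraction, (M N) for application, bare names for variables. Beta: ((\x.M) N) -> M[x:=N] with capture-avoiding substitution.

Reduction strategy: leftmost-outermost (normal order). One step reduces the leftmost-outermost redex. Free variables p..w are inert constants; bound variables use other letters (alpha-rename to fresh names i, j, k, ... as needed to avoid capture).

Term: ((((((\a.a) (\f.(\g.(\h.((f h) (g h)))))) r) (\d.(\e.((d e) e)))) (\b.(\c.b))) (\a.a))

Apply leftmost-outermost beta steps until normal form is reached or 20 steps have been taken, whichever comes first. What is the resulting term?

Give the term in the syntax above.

Step 0: ((((((\a.a) (\f.(\g.(\h.((f h) (g h)))))) r) (\d.(\e.((d e) e)))) (\b.(\c.b))) (\a.a))
Step 1: (((((\f.(\g.(\h.((f h) (g h))))) r) (\d.(\e.((d e) e)))) (\b.(\c.b))) (\a.a))
Step 2: ((((\g.(\h.((r h) (g h)))) (\d.(\e.((d e) e)))) (\b.(\c.b))) (\a.a))
Step 3: (((\h.((r h) ((\d.(\e.((d e) e))) h))) (\b.(\c.b))) (\a.a))
Step 4: (((r (\b.(\c.b))) ((\d.(\e.((d e) e))) (\b.(\c.b)))) (\a.a))
Step 5: (((r (\b.(\c.b))) (\e.(((\b.(\c.b)) e) e))) (\a.a))
Step 6: (((r (\b.(\c.b))) (\e.((\c.e) e))) (\a.a))
Step 7: (((r (\b.(\c.b))) (\e.e)) (\a.a))

Answer: (((r (\b.(\c.b))) (\e.e)) (\a.a))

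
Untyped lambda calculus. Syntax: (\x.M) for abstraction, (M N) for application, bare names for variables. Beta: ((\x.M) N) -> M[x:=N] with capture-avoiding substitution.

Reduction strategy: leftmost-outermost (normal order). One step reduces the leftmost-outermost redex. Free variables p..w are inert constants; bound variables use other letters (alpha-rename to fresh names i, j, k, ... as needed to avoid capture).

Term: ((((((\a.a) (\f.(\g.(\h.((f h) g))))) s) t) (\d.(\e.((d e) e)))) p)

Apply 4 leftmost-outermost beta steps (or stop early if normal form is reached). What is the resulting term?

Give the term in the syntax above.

Answer: (((s (\d.(\e.((d e) e)))) t) p)

Derivation:
Step 0: ((((((\a.a) (\f.(\g.(\h.((f h) g))))) s) t) (\d.(\e.((d e) e)))) p)
Step 1: (((((\f.(\g.(\h.((f h) g)))) s) t) (\d.(\e.((d e) e)))) p)
Step 2: ((((\g.(\h.((s h) g))) t) (\d.(\e.((d e) e)))) p)
Step 3: (((\h.((s h) t)) (\d.(\e.((d e) e)))) p)
Step 4: (((s (\d.(\e.((d e) e)))) t) p)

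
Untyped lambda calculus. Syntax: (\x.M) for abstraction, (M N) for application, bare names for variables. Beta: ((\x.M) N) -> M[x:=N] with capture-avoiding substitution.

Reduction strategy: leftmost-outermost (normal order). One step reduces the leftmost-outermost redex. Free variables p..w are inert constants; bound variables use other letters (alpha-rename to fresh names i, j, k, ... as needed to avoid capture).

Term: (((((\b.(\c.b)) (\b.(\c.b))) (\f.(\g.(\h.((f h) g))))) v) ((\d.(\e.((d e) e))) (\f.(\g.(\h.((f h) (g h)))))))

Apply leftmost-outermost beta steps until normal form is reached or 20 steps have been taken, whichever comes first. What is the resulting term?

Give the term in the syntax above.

Step 0: (((((\b.(\c.b)) (\b.(\c.b))) (\f.(\g.(\h.((f h) g))))) v) ((\d.(\e.((d e) e))) (\f.(\g.(\h.((f h) (g h)))))))
Step 1: ((((\c.(\b.(\c.b))) (\f.(\g.(\h.((f h) g))))) v) ((\d.(\e.((d e) e))) (\f.(\g.(\h.((f h) (g h)))))))
Step 2: (((\b.(\c.b)) v) ((\d.(\e.((d e) e))) (\f.(\g.(\h.((f h) (g h)))))))
Step 3: ((\c.v) ((\d.(\e.((d e) e))) (\f.(\g.(\h.((f h) (g h)))))))
Step 4: v

Answer: v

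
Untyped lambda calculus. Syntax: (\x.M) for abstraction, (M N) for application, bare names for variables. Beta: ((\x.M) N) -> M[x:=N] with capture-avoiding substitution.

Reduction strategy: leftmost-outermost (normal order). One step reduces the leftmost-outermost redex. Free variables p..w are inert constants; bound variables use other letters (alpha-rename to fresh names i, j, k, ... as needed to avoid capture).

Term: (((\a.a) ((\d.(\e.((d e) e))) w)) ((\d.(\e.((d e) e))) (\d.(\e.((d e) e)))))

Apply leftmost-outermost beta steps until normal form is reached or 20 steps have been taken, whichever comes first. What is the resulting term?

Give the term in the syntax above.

Answer: ((w (\e.((e e) e))) (\e.((e e) e)))

Derivation:
Step 0: (((\a.a) ((\d.(\e.((d e) e))) w)) ((\d.(\e.((d e) e))) (\d.(\e.((d e) e)))))
Step 1: (((\d.(\e.((d e) e))) w) ((\d.(\e.((d e) e))) (\d.(\e.((d e) e)))))
Step 2: ((\e.((w e) e)) ((\d.(\e.((d e) e))) (\d.(\e.((d e) e)))))
Step 3: ((w ((\d.(\e.((d e) e))) (\d.(\e.((d e) e))))) ((\d.(\e.((d e) e))) (\d.(\e.((d e) e)))))
Step 4: ((w (\e.(((\d.(\e.((d e) e))) e) e))) ((\d.(\e.((d e) e))) (\d.(\e.((d e) e)))))
Step 5: ((w (\e.((\i.((e i) i)) e))) ((\d.(\e.((d e) e))) (\d.(\e.((d e) e)))))
Step 6: ((w (\e.((e e) e))) ((\d.(\e.((d e) e))) (\d.(\e.((d e) e)))))
Step 7: ((w (\e.((e e) e))) (\e.(((\d.(\e.((d e) e))) e) e)))
Step 8: ((w (\e.((e e) e))) (\e.((\i.((e i) i)) e)))
Step 9: ((w (\e.((e e) e))) (\e.((e e) e)))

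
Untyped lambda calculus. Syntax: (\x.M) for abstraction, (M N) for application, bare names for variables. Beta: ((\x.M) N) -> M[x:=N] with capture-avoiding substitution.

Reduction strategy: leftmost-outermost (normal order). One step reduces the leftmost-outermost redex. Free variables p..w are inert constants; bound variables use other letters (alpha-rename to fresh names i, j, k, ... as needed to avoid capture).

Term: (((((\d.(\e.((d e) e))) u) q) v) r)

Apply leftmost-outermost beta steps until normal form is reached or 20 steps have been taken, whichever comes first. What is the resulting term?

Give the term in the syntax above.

Answer: ((((u q) q) v) r)

Derivation:
Step 0: (((((\d.(\e.((d e) e))) u) q) v) r)
Step 1: ((((\e.((u e) e)) q) v) r)
Step 2: ((((u q) q) v) r)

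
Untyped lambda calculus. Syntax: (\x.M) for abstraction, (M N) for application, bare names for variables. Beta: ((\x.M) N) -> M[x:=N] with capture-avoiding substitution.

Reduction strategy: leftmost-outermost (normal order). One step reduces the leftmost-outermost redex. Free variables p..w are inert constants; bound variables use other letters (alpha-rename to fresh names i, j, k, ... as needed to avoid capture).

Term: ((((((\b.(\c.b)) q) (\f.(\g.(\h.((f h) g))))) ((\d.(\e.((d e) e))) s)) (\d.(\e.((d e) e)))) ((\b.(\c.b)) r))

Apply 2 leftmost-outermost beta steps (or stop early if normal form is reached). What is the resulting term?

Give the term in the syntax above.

Step 0: ((((((\b.(\c.b)) q) (\f.(\g.(\h.((f h) g))))) ((\d.(\e.((d e) e))) s)) (\d.(\e.((d e) e)))) ((\b.(\c.b)) r))
Step 1: (((((\c.q) (\f.(\g.(\h.((f h) g))))) ((\d.(\e.((d e) e))) s)) (\d.(\e.((d e) e)))) ((\b.(\c.b)) r))
Step 2: (((q ((\d.(\e.((d e) e))) s)) (\d.(\e.((d e) e)))) ((\b.(\c.b)) r))

Answer: (((q ((\d.(\e.((d e) e))) s)) (\d.(\e.((d e) e)))) ((\b.(\c.b)) r))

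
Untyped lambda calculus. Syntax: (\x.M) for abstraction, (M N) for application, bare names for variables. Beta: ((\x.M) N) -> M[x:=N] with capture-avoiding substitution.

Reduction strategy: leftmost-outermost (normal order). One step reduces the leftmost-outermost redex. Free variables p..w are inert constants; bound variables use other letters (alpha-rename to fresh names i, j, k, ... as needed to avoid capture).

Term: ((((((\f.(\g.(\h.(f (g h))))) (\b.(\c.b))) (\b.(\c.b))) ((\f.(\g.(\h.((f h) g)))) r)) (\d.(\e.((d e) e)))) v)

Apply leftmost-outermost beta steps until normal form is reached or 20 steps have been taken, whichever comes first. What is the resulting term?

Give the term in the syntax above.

Step 0: ((((((\f.(\g.(\h.(f (g h))))) (\b.(\c.b))) (\b.(\c.b))) ((\f.(\g.(\h.((f h) g)))) r)) (\d.(\e.((d e) e)))) v)
Step 1: (((((\g.(\h.((\b.(\c.b)) (g h)))) (\b.(\c.b))) ((\f.(\g.(\h.((f h) g)))) r)) (\d.(\e.((d e) e)))) v)
Step 2: ((((\h.((\b.(\c.b)) ((\b.(\c.b)) h))) ((\f.(\g.(\h.((f h) g)))) r)) (\d.(\e.((d e) e)))) v)
Step 3: ((((\b.(\c.b)) ((\b.(\c.b)) ((\f.(\g.(\h.((f h) g)))) r))) (\d.(\e.((d e) e)))) v)
Step 4: (((\c.((\b.(\c.b)) ((\f.(\g.(\h.((f h) g)))) r))) (\d.(\e.((d e) e)))) v)
Step 5: (((\b.(\c.b)) ((\f.(\g.(\h.((f h) g)))) r)) v)
Step 6: ((\c.((\f.(\g.(\h.((f h) g)))) r)) v)
Step 7: ((\f.(\g.(\h.((f h) g)))) r)
Step 8: (\g.(\h.((r h) g)))

Answer: (\g.(\h.((r h) g)))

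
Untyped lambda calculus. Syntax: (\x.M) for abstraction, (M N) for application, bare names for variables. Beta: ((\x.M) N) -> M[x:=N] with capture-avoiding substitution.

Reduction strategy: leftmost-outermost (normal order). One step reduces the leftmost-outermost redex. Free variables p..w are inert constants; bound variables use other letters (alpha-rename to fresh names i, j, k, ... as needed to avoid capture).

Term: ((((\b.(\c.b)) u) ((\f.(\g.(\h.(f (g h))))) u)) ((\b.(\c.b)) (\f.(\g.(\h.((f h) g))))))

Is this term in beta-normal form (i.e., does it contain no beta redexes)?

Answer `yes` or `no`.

Answer: no

Derivation:
Term: ((((\b.(\c.b)) u) ((\f.(\g.(\h.(f (g h))))) u)) ((\b.(\c.b)) (\f.(\g.(\h.((f h) g))))))
Found 3 beta redex(es).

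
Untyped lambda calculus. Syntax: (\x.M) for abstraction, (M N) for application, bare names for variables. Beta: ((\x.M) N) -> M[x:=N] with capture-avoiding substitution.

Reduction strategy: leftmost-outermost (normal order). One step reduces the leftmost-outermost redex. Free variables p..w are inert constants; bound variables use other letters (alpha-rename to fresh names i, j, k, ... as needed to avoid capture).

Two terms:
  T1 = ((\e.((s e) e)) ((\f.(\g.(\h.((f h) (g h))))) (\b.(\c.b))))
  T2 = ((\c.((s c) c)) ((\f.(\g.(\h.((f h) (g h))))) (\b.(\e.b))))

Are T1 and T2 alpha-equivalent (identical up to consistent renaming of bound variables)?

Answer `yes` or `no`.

Term 1: ((\e.((s e) e)) ((\f.(\g.(\h.((f h) (g h))))) (\b.(\c.b))))
Term 2: ((\c.((s c) c)) ((\f.(\g.(\h.((f h) (g h))))) (\b.(\e.b))))
Alpha-equivalence: compare structure up to binder renaming.
Result: True

Answer: yes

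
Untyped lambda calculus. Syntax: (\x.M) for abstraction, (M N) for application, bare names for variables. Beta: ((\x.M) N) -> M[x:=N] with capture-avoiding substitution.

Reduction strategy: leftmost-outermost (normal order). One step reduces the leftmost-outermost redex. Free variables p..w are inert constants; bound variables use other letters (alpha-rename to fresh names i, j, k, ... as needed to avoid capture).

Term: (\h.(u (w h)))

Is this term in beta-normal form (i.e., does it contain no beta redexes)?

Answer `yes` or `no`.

Answer: yes

Derivation:
Term: (\h.(u (w h)))
No beta redexes found.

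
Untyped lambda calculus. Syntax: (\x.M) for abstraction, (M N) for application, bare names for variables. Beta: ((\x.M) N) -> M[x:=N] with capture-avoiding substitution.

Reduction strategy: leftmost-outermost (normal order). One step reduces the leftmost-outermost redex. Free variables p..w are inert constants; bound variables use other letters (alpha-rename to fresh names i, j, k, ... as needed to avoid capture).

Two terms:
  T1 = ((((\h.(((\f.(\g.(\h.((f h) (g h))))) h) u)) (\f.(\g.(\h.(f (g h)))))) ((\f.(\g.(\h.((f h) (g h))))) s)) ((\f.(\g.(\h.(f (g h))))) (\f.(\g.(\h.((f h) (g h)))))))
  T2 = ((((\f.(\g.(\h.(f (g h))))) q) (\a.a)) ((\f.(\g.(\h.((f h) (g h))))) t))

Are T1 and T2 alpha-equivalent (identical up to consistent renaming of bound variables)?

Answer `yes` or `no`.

Answer: no

Derivation:
Term 1: ((((\h.(((\f.(\g.(\h.((f h) (g h))))) h) u)) (\f.(\g.(\h.(f (g h)))))) ((\f.(\g.(\h.((f h) (g h))))) s)) ((\f.(\g.(\h.(f (g h))))) (\f.(\g.(\h.((f h) (g h)))))))
Term 2: ((((\f.(\g.(\h.(f (g h))))) q) (\a.a)) ((\f.(\g.(\h.((f h) (g h))))) t))
Alpha-equivalence: compare structure up to binder renaming.
Result: False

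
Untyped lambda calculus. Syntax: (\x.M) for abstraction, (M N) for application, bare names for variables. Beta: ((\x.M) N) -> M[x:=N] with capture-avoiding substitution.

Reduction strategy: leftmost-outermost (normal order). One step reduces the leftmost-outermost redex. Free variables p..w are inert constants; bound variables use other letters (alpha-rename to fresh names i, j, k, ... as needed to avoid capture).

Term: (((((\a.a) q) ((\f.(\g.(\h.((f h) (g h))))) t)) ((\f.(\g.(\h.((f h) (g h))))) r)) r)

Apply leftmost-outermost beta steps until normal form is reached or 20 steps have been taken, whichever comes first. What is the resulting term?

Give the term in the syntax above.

Step 0: (((((\a.a) q) ((\f.(\g.(\h.((f h) (g h))))) t)) ((\f.(\g.(\h.((f h) (g h))))) r)) r)
Step 1: (((q ((\f.(\g.(\h.((f h) (g h))))) t)) ((\f.(\g.(\h.((f h) (g h))))) r)) r)
Step 2: (((q (\g.(\h.((t h) (g h))))) ((\f.(\g.(\h.((f h) (g h))))) r)) r)
Step 3: (((q (\g.(\h.((t h) (g h))))) (\g.(\h.((r h) (g h))))) r)

Answer: (((q (\g.(\h.((t h) (g h))))) (\g.(\h.((r h) (g h))))) r)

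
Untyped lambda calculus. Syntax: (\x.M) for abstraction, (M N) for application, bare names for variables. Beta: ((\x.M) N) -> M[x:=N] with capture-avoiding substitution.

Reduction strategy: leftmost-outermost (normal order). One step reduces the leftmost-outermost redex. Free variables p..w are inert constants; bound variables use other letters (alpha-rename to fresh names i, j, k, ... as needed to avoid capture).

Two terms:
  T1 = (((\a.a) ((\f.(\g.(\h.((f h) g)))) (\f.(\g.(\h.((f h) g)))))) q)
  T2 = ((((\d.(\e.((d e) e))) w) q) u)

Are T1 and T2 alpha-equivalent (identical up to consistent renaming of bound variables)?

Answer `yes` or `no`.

Answer: no

Derivation:
Term 1: (((\a.a) ((\f.(\g.(\h.((f h) g)))) (\f.(\g.(\h.((f h) g)))))) q)
Term 2: ((((\d.(\e.((d e) e))) w) q) u)
Alpha-equivalence: compare structure up to binder renaming.
Result: False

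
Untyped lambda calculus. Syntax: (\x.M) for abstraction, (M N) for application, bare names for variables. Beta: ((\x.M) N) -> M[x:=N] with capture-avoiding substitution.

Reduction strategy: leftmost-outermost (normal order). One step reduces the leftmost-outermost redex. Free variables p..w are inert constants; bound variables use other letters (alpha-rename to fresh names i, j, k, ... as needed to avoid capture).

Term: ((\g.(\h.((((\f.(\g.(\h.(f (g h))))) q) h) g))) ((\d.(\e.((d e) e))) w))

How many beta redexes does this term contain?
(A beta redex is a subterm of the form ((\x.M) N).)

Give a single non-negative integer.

Term: ((\g.(\h.((((\f.(\g.(\h.(f (g h))))) q) h) g))) ((\d.(\e.((d e) e))) w))
  Redex: ((\g.(\h.((((\f.(\g.(\h.(f (g h))))) q) h) g))) ((\d.(\e.((d e) e))) w))
  Redex: ((\f.(\g.(\h.(f (g h))))) q)
  Redex: ((\d.(\e.((d e) e))) w)
Total redexes: 3

Answer: 3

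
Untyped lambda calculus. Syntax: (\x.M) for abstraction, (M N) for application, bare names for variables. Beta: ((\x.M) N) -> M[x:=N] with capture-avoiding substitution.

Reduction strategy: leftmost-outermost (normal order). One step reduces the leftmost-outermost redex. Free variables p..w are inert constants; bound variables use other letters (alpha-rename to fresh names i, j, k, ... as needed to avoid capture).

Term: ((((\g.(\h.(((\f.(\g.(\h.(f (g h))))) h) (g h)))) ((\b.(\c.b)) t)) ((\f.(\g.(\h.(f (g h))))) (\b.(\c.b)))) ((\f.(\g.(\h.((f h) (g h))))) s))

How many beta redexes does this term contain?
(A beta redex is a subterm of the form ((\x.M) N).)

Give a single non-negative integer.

Answer: 5

Derivation:
Term: ((((\g.(\h.(((\f.(\g.(\h.(f (g h))))) h) (g h)))) ((\b.(\c.b)) t)) ((\f.(\g.(\h.(f (g h))))) (\b.(\c.b)))) ((\f.(\g.(\h.((f h) (g h))))) s))
  Redex: ((\g.(\h.(((\f.(\g.(\h.(f (g h))))) h) (g h)))) ((\b.(\c.b)) t))
  Redex: ((\f.(\g.(\h.(f (g h))))) h)
  Redex: ((\b.(\c.b)) t)
  Redex: ((\f.(\g.(\h.(f (g h))))) (\b.(\c.b)))
  Redex: ((\f.(\g.(\h.((f h) (g h))))) s)
Total redexes: 5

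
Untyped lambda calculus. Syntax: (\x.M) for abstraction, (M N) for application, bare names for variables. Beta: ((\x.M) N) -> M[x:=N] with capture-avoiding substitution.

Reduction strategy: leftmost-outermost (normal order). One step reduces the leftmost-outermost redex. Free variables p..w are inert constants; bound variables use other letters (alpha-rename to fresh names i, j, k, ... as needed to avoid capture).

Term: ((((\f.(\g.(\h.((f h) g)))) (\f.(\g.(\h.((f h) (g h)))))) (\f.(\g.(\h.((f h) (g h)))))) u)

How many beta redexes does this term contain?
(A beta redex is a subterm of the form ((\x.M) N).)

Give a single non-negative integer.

Answer: 1

Derivation:
Term: ((((\f.(\g.(\h.((f h) g)))) (\f.(\g.(\h.((f h) (g h)))))) (\f.(\g.(\h.((f h) (g h)))))) u)
  Redex: ((\f.(\g.(\h.((f h) g)))) (\f.(\g.(\h.((f h) (g h))))))
Total redexes: 1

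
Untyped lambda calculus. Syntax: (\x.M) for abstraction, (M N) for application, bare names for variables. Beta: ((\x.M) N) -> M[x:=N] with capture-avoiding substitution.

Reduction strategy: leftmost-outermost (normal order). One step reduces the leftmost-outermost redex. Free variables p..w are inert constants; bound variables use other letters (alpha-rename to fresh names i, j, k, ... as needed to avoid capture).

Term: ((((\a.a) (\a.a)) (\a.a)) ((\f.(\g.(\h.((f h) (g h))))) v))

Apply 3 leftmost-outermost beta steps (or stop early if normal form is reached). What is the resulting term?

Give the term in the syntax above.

Step 0: ((((\a.a) (\a.a)) (\a.a)) ((\f.(\g.(\h.((f h) (g h))))) v))
Step 1: (((\a.a) (\a.a)) ((\f.(\g.(\h.((f h) (g h))))) v))
Step 2: ((\a.a) ((\f.(\g.(\h.((f h) (g h))))) v))
Step 3: ((\f.(\g.(\h.((f h) (g h))))) v)

Answer: ((\f.(\g.(\h.((f h) (g h))))) v)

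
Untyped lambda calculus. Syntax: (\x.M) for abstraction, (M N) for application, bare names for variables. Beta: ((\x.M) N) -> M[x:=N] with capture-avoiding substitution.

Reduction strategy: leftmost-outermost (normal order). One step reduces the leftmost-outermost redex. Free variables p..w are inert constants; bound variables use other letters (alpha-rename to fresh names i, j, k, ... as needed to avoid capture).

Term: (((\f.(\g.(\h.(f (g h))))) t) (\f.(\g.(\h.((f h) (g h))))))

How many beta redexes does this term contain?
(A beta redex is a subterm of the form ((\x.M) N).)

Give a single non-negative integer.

Term: (((\f.(\g.(\h.(f (g h))))) t) (\f.(\g.(\h.((f h) (g h))))))
  Redex: ((\f.(\g.(\h.(f (g h))))) t)
Total redexes: 1

Answer: 1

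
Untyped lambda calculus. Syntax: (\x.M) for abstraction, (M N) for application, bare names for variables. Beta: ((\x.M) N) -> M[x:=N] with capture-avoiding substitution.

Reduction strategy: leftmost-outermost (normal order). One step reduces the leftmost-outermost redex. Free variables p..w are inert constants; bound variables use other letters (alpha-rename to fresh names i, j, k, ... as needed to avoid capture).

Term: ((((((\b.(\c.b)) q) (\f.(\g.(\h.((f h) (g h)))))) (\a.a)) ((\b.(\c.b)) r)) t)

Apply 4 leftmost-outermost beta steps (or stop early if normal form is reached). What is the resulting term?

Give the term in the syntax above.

Step 0: ((((((\b.(\c.b)) q) (\f.(\g.(\h.((f h) (g h)))))) (\a.a)) ((\b.(\c.b)) r)) t)
Step 1: (((((\c.q) (\f.(\g.(\h.((f h) (g h)))))) (\a.a)) ((\b.(\c.b)) r)) t)
Step 2: (((q (\a.a)) ((\b.(\c.b)) r)) t)
Step 3: (((q (\a.a)) (\c.r)) t)
Step 4: (normal form reached)

Answer: (((q (\a.a)) (\c.r)) t)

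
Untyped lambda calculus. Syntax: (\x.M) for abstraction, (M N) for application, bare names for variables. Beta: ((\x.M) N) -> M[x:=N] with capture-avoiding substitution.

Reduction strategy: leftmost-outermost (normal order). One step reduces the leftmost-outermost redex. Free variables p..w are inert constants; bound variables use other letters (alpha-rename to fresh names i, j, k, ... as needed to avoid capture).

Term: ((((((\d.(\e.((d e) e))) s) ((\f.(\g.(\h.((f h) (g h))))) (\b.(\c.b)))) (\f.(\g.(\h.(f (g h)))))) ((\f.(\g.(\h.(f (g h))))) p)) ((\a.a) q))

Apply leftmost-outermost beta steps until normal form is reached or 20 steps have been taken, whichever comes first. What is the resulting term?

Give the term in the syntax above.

Answer: (((((s (\g.(\h.h))) (\g.(\h.h))) (\f.(\g.(\h.(f (g h)))))) (\g.(\h.(p (g h))))) q)

Derivation:
Step 0: ((((((\d.(\e.((d e) e))) s) ((\f.(\g.(\h.((f h) (g h))))) (\b.(\c.b)))) (\f.(\g.(\h.(f (g h)))))) ((\f.(\g.(\h.(f (g h))))) p)) ((\a.a) q))
Step 1: (((((\e.((s e) e)) ((\f.(\g.(\h.((f h) (g h))))) (\b.(\c.b)))) (\f.(\g.(\h.(f (g h)))))) ((\f.(\g.(\h.(f (g h))))) p)) ((\a.a) q))
Step 2: (((((s ((\f.(\g.(\h.((f h) (g h))))) (\b.(\c.b)))) ((\f.(\g.(\h.((f h) (g h))))) (\b.(\c.b)))) (\f.(\g.(\h.(f (g h)))))) ((\f.(\g.(\h.(f (g h))))) p)) ((\a.a) q))
Step 3: (((((s (\g.(\h.(((\b.(\c.b)) h) (g h))))) ((\f.(\g.(\h.((f h) (g h))))) (\b.(\c.b)))) (\f.(\g.(\h.(f (g h)))))) ((\f.(\g.(\h.(f (g h))))) p)) ((\a.a) q))
Step 4: (((((s (\g.(\h.((\c.h) (g h))))) ((\f.(\g.(\h.((f h) (g h))))) (\b.(\c.b)))) (\f.(\g.(\h.(f (g h)))))) ((\f.(\g.(\h.(f (g h))))) p)) ((\a.a) q))
Step 5: (((((s (\g.(\h.h))) ((\f.(\g.(\h.((f h) (g h))))) (\b.(\c.b)))) (\f.(\g.(\h.(f (g h)))))) ((\f.(\g.(\h.(f (g h))))) p)) ((\a.a) q))
Step 6: (((((s (\g.(\h.h))) (\g.(\h.(((\b.(\c.b)) h) (g h))))) (\f.(\g.(\h.(f (g h)))))) ((\f.(\g.(\h.(f (g h))))) p)) ((\a.a) q))
Step 7: (((((s (\g.(\h.h))) (\g.(\h.((\c.h) (g h))))) (\f.(\g.(\h.(f (g h)))))) ((\f.(\g.(\h.(f (g h))))) p)) ((\a.a) q))
Step 8: (((((s (\g.(\h.h))) (\g.(\h.h))) (\f.(\g.(\h.(f (g h)))))) ((\f.(\g.(\h.(f (g h))))) p)) ((\a.a) q))
Step 9: (((((s (\g.(\h.h))) (\g.(\h.h))) (\f.(\g.(\h.(f (g h)))))) (\g.(\h.(p (g h))))) ((\a.a) q))
Step 10: (((((s (\g.(\h.h))) (\g.(\h.h))) (\f.(\g.(\h.(f (g h)))))) (\g.(\h.(p (g h))))) q)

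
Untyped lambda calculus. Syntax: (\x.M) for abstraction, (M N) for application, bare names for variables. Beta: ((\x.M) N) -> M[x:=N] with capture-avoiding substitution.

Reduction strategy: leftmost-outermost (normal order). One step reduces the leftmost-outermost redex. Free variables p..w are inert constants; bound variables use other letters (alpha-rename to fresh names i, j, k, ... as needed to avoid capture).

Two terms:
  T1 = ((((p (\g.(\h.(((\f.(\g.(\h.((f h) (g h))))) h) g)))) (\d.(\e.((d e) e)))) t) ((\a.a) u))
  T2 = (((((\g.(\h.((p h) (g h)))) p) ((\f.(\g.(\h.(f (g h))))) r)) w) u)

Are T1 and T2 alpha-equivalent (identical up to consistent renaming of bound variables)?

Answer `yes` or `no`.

Answer: no

Derivation:
Term 1: ((((p (\g.(\h.(((\f.(\g.(\h.((f h) (g h))))) h) g)))) (\d.(\e.((d e) e)))) t) ((\a.a) u))
Term 2: (((((\g.(\h.((p h) (g h)))) p) ((\f.(\g.(\h.(f (g h))))) r)) w) u)
Alpha-equivalence: compare structure up to binder renaming.
Result: False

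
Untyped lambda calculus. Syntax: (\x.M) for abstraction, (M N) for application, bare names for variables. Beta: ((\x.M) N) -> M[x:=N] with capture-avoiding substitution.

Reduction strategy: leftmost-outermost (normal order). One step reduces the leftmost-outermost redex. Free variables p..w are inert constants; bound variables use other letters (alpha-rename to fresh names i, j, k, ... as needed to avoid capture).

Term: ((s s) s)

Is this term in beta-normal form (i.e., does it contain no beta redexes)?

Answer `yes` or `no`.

Answer: yes

Derivation:
Term: ((s s) s)
No beta redexes found.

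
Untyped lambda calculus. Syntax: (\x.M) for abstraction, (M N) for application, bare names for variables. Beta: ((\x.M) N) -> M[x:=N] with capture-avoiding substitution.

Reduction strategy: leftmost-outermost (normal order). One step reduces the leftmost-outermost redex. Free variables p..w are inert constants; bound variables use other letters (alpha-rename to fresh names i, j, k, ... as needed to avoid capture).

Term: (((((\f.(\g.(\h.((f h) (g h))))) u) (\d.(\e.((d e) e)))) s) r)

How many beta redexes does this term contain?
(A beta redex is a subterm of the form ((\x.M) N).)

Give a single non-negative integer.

Term: (((((\f.(\g.(\h.((f h) (g h))))) u) (\d.(\e.((d e) e)))) s) r)
  Redex: ((\f.(\g.(\h.((f h) (g h))))) u)
Total redexes: 1

Answer: 1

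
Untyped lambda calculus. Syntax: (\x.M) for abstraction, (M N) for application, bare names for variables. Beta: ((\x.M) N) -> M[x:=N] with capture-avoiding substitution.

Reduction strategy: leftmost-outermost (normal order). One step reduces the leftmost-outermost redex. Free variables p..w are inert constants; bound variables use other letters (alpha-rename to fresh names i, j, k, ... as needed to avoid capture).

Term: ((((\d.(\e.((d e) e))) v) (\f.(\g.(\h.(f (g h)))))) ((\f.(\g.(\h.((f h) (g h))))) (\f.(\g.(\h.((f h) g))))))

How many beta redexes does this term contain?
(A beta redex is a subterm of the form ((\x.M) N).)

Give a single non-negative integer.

Term: ((((\d.(\e.((d e) e))) v) (\f.(\g.(\h.(f (g h)))))) ((\f.(\g.(\h.((f h) (g h))))) (\f.(\g.(\h.((f h) g))))))
  Redex: ((\d.(\e.((d e) e))) v)
  Redex: ((\f.(\g.(\h.((f h) (g h))))) (\f.(\g.(\h.((f h) g)))))
Total redexes: 2

Answer: 2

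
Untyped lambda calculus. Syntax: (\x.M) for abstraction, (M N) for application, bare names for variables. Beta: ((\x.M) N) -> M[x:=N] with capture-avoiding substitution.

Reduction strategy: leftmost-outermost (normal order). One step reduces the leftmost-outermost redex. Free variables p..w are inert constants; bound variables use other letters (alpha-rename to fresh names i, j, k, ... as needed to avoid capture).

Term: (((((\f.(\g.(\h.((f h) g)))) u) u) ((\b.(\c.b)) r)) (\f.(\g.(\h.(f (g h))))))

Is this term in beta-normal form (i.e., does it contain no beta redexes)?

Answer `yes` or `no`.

Answer: no

Derivation:
Term: (((((\f.(\g.(\h.((f h) g)))) u) u) ((\b.(\c.b)) r)) (\f.(\g.(\h.(f (g h))))))
Found 2 beta redex(es).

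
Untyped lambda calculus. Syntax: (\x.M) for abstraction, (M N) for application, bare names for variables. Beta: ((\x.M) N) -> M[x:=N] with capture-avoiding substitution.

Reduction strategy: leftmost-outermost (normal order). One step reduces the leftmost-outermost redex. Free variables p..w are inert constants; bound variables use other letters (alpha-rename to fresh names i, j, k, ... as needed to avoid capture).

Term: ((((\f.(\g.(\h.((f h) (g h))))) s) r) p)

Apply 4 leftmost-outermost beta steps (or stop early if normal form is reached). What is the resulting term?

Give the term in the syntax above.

Step 0: ((((\f.(\g.(\h.((f h) (g h))))) s) r) p)
Step 1: (((\g.(\h.((s h) (g h)))) r) p)
Step 2: ((\h.((s h) (r h))) p)
Step 3: ((s p) (r p))
Step 4: (normal form reached)

Answer: ((s p) (r p))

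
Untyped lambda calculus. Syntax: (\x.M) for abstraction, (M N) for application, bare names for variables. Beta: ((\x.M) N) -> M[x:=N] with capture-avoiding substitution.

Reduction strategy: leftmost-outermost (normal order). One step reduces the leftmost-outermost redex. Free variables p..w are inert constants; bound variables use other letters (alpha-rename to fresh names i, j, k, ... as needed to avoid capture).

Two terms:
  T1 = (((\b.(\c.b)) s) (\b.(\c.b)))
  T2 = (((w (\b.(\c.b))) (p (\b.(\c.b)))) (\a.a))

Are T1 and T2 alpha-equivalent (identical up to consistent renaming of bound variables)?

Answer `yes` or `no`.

Answer: no

Derivation:
Term 1: (((\b.(\c.b)) s) (\b.(\c.b)))
Term 2: (((w (\b.(\c.b))) (p (\b.(\c.b)))) (\a.a))
Alpha-equivalence: compare structure up to binder renaming.
Result: False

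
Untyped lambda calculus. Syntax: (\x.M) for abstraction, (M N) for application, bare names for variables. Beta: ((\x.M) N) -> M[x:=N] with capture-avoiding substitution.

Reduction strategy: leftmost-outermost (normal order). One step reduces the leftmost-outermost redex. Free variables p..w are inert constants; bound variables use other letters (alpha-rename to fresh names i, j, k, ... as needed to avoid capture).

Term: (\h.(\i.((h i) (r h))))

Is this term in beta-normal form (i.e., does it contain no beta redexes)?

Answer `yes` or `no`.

Term: (\h.(\i.((h i) (r h))))
No beta redexes found.

Answer: yes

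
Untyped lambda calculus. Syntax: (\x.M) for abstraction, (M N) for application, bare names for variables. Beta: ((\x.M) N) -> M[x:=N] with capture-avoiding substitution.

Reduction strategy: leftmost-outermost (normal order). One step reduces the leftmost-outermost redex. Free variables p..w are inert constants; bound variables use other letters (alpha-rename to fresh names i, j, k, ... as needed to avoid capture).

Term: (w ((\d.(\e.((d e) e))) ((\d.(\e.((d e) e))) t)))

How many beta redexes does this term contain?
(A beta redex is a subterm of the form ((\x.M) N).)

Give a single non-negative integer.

Term: (w ((\d.(\e.((d e) e))) ((\d.(\e.((d e) e))) t)))
  Redex: ((\d.(\e.((d e) e))) ((\d.(\e.((d e) e))) t))
  Redex: ((\d.(\e.((d e) e))) t)
Total redexes: 2

Answer: 2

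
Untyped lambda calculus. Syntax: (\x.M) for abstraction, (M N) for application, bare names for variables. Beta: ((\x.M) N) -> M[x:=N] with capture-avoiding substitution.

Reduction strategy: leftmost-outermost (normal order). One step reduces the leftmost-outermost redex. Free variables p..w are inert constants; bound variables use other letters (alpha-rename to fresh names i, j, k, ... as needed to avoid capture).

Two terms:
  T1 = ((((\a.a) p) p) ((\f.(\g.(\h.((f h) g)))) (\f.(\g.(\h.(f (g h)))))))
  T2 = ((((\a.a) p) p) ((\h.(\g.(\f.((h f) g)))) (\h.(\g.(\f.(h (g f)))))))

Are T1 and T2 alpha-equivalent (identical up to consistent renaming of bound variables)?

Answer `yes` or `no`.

Term 1: ((((\a.a) p) p) ((\f.(\g.(\h.((f h) g)))) (\f.(\g.(\h.(f (g h)))))))
Term 2: ((((\a.a) p) p) ((\h.(\g.(\f.((h f) g)))) (\h.(\g.(\f.(h (g f)))))))
Alpha-equivalence: compare structure up to binder renaming.
Result: True

Answer: yes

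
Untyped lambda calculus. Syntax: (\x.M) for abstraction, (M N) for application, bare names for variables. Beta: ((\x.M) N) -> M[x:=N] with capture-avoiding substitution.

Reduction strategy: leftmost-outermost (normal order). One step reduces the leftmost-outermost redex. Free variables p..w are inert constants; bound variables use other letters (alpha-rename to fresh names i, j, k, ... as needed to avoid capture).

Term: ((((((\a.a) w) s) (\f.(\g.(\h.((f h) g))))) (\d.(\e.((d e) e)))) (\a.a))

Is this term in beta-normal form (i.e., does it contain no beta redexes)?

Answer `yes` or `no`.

Term: ((((((\a.a) w) s) (\f.(\g.(\h.((f h) g))))) (\d.(\e.((d e) e)))) (\a.a))
Found 1 beta redex(es).

Answer: no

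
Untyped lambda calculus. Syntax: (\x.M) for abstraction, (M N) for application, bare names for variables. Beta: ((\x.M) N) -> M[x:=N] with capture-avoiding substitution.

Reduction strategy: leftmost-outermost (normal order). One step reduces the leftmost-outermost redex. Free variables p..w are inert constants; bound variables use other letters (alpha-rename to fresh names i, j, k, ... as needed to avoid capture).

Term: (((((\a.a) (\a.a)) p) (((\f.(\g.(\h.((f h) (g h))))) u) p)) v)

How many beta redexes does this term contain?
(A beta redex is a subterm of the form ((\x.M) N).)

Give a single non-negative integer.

Answer: 2

Derivation:
Term: (((((\a.a) (\a.a)) p) (((\f.(\g.(\h.((f h) (g h))))) u) p)) v)
  Redex: ((\a.a) (\a.a))
  Redex: ((\f.(\g.(\h.((f h) (g h))))) u)
Total redexes: 2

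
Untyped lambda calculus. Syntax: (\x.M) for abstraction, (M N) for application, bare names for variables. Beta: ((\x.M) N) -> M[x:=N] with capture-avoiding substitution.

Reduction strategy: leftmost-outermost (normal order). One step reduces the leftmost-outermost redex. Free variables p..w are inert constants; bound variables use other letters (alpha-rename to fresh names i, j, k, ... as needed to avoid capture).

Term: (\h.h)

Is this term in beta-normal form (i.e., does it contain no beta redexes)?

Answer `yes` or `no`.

Term: (\h.h)
No beta redexes found.

Answer: yes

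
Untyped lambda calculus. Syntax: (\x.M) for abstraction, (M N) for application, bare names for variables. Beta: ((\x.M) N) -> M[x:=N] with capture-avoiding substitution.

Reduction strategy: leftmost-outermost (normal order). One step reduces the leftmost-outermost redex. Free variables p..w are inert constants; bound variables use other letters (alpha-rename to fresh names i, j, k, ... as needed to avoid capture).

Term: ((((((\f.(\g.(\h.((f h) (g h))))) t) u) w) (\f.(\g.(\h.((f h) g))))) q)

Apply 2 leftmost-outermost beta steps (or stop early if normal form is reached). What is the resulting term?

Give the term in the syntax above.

Step 0: ((((((\f.(\g.(\h.((f h) (g h))))) t) u) w) (\f.(\g.(\h.((f h) g))))) q)
Step 1: (((((\g.(\h.((t h) (g h)))) u) w) (\f.(\g.(\h.((f h) g))))) q)
Step 2: ((((\h.((t h) (u h))) w) (\f.(\g.(\h.((f h) g))))) q)

Answer: ((((\h.((t h) (u h))) w) (\f.(\g.(\h.((f h) g))))) q)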